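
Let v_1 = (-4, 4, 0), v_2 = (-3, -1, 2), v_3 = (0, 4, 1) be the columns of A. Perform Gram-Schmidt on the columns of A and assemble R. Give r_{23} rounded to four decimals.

r_{23} = -1.7321

e_1 = v_1/‖v_1‖ = (-4, 4, 0)/5.6569 = (-0.7071, 0.7071, 0.0000).
r_{12} = e_1·v_2 = 1.4142.
u_2 = v_2 − 1.4142·e_1 = (-2.0000, -2.0000, 2.0000).
‖u_2‖ = 3.4641, so e_2 = (-0.5774, -0.5774, 0.5774).
r_{23} = e_2·v_3 = -1.7321.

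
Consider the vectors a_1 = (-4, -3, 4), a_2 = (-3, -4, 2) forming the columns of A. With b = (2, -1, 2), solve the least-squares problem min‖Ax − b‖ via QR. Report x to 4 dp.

x = (0.1394, -0.0848)

a_1 = (-4, -3, 4); ‖a_1‖ = 6.4031, so e_1 = (-0.6247, -0.4685, 0.6247).
e_1·a_2 = (-0.6247)·(-3) + (-0.4685)·(-4) + 0.6247·2 = 4.9976.
u_2 = a_2 − 4.9976·e_1 = (0.1220, -1.6585, -1.1220).
‖u_2‖ = 2.0061, so e_2 = (0.0608, -0.8268, -0.5593).
Qᵀb = (0.4685, -0.1702).
Back-substitute: x_2 = -0.1702/2.0061 = -0.0848.
x_1 = (0.4685 − 4.9976·(-0.0848))/6.4031 = 0.1394.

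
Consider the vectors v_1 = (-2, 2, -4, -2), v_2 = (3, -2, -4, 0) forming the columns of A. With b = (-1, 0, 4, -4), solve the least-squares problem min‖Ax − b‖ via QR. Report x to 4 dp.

x = (-0.0773, -0.6392)

q_1 = v_1/‖v_1‖ = (-2, 2, -4, -2)/5.2915 = (-0.3780, 0.3780, -0.7559, -0.3780).
r_{12} = q_1·v_2 = 1.1339.
u_2 = v_2 − 1.1339·q_1 = (3.4286, -2.4286, -3.1429, 0.4286).
‖u_2‖ = 5.2644, so q_2 = (0.6513, -0.4613, -0.5970, 0.0814).
Qᵀb = (-1.1339, -3.3649).
Back-substitute: x_2 = -3.3649/5.2644 = -0.6392.
x_1 = (-1.1339 − 1.1339·(-0.6392))/5.2915 = -0.0773.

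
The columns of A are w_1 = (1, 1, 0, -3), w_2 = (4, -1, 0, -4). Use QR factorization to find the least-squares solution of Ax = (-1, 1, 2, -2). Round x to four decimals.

x = (1.1087, -0.4130)

w_1 = (1, 1, 0, -3); ‖w_1‖ = 3.3166, so q_1 = (0.3015, 0.3015, 0.0000, -0.9045).
q_1·w_2 = 0.3015·4 + 0.3015·(-1) + 0.0000·0 + (-0.9045)·(-4) = 4.5227.
u_2 = w_2 − 4.5227·q_1 = (2.6364, -2.3636, 0.0000, 0.0909).
‖u_2‖ = 3.5420, so q_2 = (0.7443, -0.6673, 0.0000, 0.0257).
Qᵀb = (1.8091, -1.4630).
Back-substitute: x_2 = -1.4630/3.5420 = -0.4130.
x_1 = (1.8091 − 4.5227·(-0.4130))/3.3166 = 1.1087.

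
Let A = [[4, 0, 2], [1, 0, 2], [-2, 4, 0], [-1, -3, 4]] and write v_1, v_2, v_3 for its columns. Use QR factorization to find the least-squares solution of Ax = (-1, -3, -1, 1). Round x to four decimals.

v_1 = (4, 1, -2, -1); ‖v_1‖ = 4.6904, so e_1 = (0.8528, 0.2132, -0.4264, -0.2132).
e_1·v_2 = 0.8528·0 + 0.2132·0 + (-0.4264)·4 + (-0.2132)·(-3) = -1.0660.
u_2 = v_2 + 1.0660·e_1 = (0.9091, 0.2273, 3.5455, -3.2273).
‖u_2‖ = 4.8850, so e_2 = (0.1861, 0.0465, 0.7258, -0.6606).
e_1·v_3 = 0.8528·2 + 0.2132·2 + (-0.4264)·0 + (-0.2132)·4 = 1.2792; e_2·v_3 = 0.1861·2 + 0.0465·2 + 0.7258·0 + (-0.6606)·4 = -2.1773.
u_3 = v_3 − 1.2792·e_1 + 2.1773·e_2 = (1.3143, 1.8286, 2.1257, 2.8343).
‖u_3‖ = 4.1980, so e_3 = (0.3131, 0.4356, 0.5064, 0.6752).
Qᵀb = (-1.2792, -1.7121, -1.4510).
Back-substitute: x_3 = -1.4510/4.1980 = -0.3457.
x_2 = (-1.7121 + 2.1773·(-0.3457))/4.8850 = -0.5045.
x_1 = (-1.2792 + 1.0660·(-0.5045) − 1.2792·(-0.3457))/4.6904 = -0.2931.

x = (-0.2931, -0.5045, -0.3457)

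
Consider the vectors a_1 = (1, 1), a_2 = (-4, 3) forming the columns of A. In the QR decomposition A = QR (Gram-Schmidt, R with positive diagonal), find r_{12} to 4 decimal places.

r_{12} = -0.7071

a_1 = (1, 1); ‖a_1‖ = 1.4142, so e_1 = (0.7071, 0.7071).
r_{12} = e_1·a_2 = -0.7071.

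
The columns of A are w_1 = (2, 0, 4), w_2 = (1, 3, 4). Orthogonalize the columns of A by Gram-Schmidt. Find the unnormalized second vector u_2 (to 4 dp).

u_2 = (-0.8000, 3.0000, 0.4000)

q_1 = w_1/‖w_1‖ = (2, 0, 4)/4.4721 = (0.4472, 0.0000, 0.8944).
r_{12} = q_1·w_2 = 4.0249.
u_2 = w_2 − 4.0249·q_1 = (-0.8000, 3.0000, 0.4000).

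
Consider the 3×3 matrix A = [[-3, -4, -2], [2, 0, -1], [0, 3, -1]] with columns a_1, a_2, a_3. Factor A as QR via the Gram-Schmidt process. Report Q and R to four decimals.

Q = [[-0.8321, -0.3298, -0.4460], [0.5547, -0.4948, -0.6690], [0.0000, 0.8040, -0.5946]], R = [[3.6056, 3.3282, 1.1094], [0.0000, 3.7314, 0.3505], [0.0000, 0.0000, 2.1556]]

a_1 = (-3, 2, 0); ‖a_1‖ = 3.6056, so e_1 = (-0.8321, 0.5547, 0.0000).
e_1·a_2 = (-0.8321)·(-4) + 0.5547·0 + 0.0000·3 = 3.3282.
u_2 = a_2 − 3.3282·e_1 = (-1.2308, -1.8462, 3.0000).
‖u_2‖ = 3.7314, so e_2 = (-0.3298, -0.4948, 0.8040).
e_1·a_3 = (-0.8321)·(-2) + 0.5547·(-1) + 0.0000·(-1) = 1.1094; e_2·a_3 = (-0.3298)·(-2) + (-0.4948)·(-1) + 0.8040·(-1) = 0.3505.
u_3 = a_3 − 1.1094·e_1 − 0.3505·e_2 = (-0.9613, -1.4420, -1.2818).
‖u_3‖ = 2.1556, so e_3 = (-0.4460, -0.6690, -0.5946).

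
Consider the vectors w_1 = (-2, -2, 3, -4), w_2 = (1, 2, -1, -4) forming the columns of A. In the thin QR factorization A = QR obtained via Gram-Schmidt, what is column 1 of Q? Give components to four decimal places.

e_1 = (-0.3482, -0.3482, 0.5222, -0.6963)

w_1 = (-2, -2, 3, -4); ‖w_1‖ = 5.7446, so e_1 = (-0.3482, -0.3482, 0.5222, -0.6963).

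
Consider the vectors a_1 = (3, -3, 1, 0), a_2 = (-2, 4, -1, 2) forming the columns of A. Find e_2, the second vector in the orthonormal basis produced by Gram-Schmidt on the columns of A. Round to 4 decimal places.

e_2 = (0.4082, 0.4082, 0.0000, 0.8165)

a_1 = (3, -3, 1, 0); ‖a_1‖ = 4.3589, so e_1 = (0.6882, -0.6882, 0.2294, 0.0000).
e_1·a_2 = 0.6882·(-2) + (-0.6882)·4 + 0.2294·(-1) + 0.0000·2 = -4.3589.
u_2 = a_2 + 4.3589·e_1 = (1.0000, 1.0000, 0.0000, 2.0000).
‖u_2‖ = 2.4495, so e_2 = (0.4082, 0.4082, 0.0000, 0.8165).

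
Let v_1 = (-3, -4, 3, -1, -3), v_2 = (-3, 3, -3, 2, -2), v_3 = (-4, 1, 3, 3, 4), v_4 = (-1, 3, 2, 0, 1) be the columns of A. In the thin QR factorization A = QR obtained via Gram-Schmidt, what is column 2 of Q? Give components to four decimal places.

q_1 = v_1/‖v_1‖ = (-3, -4, 3, -1, -3)/6.6332 = (-0.4523, -0.6030, 0.4523, -0.1508, -0.4523).
r_{12} = q_1·v_2 = -1.2060.
u_2 = v_2 + 1.2060·q_1 = (-3.5455, 2.2727, -2.4545, 1.8182, -2.5455).
‖u_2‖ = 5.7918, so q_2 = (-0.6121, 0.3924, -0.4238, 0.3139, -0.4395).

q_2 = (-0.6121, 0.3924, -0.4238, 0.3139, -0.4395)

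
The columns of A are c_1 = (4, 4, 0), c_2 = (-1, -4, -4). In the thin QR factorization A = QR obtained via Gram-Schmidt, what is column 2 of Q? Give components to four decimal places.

c_1 = (4, 4, 0); ‖c_1‖ = 5.6569, so e_1 = (0.7071, 0.7071, 0.0000).
e_1·c_2 = 0.7071·(-1) + 0.7071·(-4) + 0.0000·(-4) = -3.5355.
u_2 = c_2 + 3.5355·e_1 = (1.5000, -1.5000, -4.0000).
‖u_2‖ = 4.5277, so e_2 = (0.3313, -0.3313, -0.8835).

e_2 = (0.3313, -0.3313, -0.8835)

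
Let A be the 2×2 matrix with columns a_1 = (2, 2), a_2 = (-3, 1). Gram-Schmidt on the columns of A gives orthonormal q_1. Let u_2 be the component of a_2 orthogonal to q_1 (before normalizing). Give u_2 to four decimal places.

q_1 = a_1/‖a_1‖ = (2, 2)/2.8284 = (0.7071, 0.7071).
r_{12} = q_1·a_2 = -1.4142.
u_2 = a_2 + 1.4142·q_1 = (-2.0000, 2.0000).

u_2 = (-2.0000, 2.0000)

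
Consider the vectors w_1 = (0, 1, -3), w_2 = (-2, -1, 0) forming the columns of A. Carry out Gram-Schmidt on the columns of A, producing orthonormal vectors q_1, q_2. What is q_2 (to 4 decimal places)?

q_2 = (-0.9035, -0.4066, -0.1355)

w_1 = (0, 1, -3); ‖w_1‖ = 3.1623, so q_1 = (0.0000, 0.3162, -0.9487).
q_1·w_2 = 0.0000·(-2) + 0.3162·(-1) + (-0.9487)·0 = -0.3162.
u_2 = w_2 + 0.3162·q_1 = (-2.0000, -0.9000, -0.3000).
‖u_2‖ = 2.2136, so q_2 = (-0.9035, -0.4066, -0.1355).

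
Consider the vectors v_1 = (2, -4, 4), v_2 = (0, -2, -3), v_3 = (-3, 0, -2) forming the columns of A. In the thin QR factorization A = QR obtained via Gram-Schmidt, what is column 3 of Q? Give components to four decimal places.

v_1 = (2, -4, 4); ‖v_1‖ = 6.0000, so q_1 = (0.3333, -0.6667, 0.6667).
q_1·v_2 = 0.3333·0 + (-0.6667)·(-2) + 0.6667·(-3) = -0.6667.
u_2 = v_2 + 0.6667·q_1 = (0.2222, -2.4444, -2.5556).
‖u_2‖ = 3.5434, so q_2 = (0.0627, -0.6899, -0.7212).
q_1·v_3 = 0.3333·(-3) + (-0.6667)·0 + 0.6667·(-2) = -2.3333; q_2·v_3 = 0.0627·(-3) + (-0.6899)·0 + (-0.7212)·(-2) = 1.2543.
u_3 = v_3 + 2.3333·q_1 − 1.2543·q_2 = (-2.3009, -0.6903, 0.4602).
‖u_3‖ = 2.4459, so q_3 = (-0.9407, -0.2822, 0.1881).

q_3 = (-0.9407, -0.2822, 0.1881)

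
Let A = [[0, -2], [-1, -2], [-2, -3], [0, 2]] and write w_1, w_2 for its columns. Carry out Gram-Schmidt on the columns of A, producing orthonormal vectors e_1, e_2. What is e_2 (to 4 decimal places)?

e_2 = (-0.6984, -0.1397, 0.0698, 0.6984)

e_1 = w_1/‖w_1‖ = (0, -1, -2, 0)/2.2361 = (0.0000, -0.4472, -0.8944, 0.0000).
r_{12} = e_1·w_2 = 3.5777.
u_2 = w_2 − 3.5777·e_1 = (-2.0000, -0.4000, 0.2000, 2.0000).
‖u_2‖ = 2.8636, so e_2 = (-0.6984, -0.1397, 0.0698, 0.6984).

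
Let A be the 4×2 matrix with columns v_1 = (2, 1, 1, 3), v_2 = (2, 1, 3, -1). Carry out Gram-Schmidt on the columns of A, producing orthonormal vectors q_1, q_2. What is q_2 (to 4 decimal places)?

q_2 = (0.3651, 0.1826, 0.7303, -0.5477)

v_1 = (2, 1, 1, 3); ‖v_1‖ = 3.8730, so q_1 = (0.5164, 0.2582, 0.2582, 0.7746).
q_1·v_2 = 0.5164·2 + 0.2582·1 + 0.2582·3 + 0.7746·(-1) = 1.2910.
u_2 = v_2 − 1.2910·q_1 = (1.3333, 0.6667, 2.6667, -2.0000).
‖u_2‖ = 3.6515, so q_2 = (0.3651, 0.1826, 0.7303, -0.5477).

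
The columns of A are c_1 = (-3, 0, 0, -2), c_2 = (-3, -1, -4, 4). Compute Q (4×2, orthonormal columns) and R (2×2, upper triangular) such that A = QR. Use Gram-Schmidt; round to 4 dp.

c_1 = (-3, 0, 0, -2); ‖c_1‖ = 3.6056, so e_1 = (-0.8321, 0.0000, 0.0000, -0.5547).
e_1·c_2 = (-0.8321)·(-3) + 0.0000·(-1) + 0.0000·(-4) + (-0.5547)·4 = 0.2774.
u_2 = c_2 − 0.2774·e_1 = (-2.7692, -1.0000, -4.0000, 4.1538).
‖u_2‖ = 6.4748, so e_2 = (-0.4277, -0.1544, -0.6178, 0.6415).

Q = [[-0.8321, -0.4277], [0.0000, -0.1544], [0.0000, -0.6178], [-0.5547, 0.6415]], R = [[3.6056, 0.2774], [0.0000, 6.4748]]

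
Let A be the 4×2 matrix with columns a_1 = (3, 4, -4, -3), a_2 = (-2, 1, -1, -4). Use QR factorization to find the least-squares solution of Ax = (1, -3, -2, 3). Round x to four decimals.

a_1 = (3, 4, -4, -3); ‖a_1‖ = 7.0711, so e_1 = (0.4243, 0.5657, -0.5657, -0.4243).
e_1·a_2 = 0.4243·(-2) + 0.5657·1 + (-0.5657)·(-1) + (-0.4243)·(-4) = 1.9799.
u_2 = a_2 − 1.9799·e_1 = (-2.8400, -0.1200, 0.1200, -3.1600).
‖u_2‖ = 4.2521, so e_2 = (-0.6679, -0.0282, 0.0282, -0.7432).
Qᵀb = (-1.4142, -2.8692).
Back-substitute: x_2 = -2.8692/4.2521 = -0.6748.
x_1 = (-1.4142 − 1.9799·(-0.6748))/7.0711 = -0.0111.

x = (-0.0111, -0.6748)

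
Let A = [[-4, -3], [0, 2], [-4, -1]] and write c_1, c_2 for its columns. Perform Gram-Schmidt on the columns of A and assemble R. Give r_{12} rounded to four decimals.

c_1 = (-4, 0, -4); ‖c_1‖ = 5.6569, so q_1 = (-0.7071, 0.0000, -0.7071).
r_{12} = q_1·c_2 = 2.8284.

r_{12} = 2.8284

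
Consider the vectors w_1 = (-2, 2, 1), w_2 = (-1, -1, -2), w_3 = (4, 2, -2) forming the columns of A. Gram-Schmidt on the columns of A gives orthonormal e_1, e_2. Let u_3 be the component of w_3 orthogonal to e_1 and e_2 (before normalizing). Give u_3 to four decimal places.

u_3 = (1.8000, 3.0000, -2.4000)

w_1 = (-2, 2, 1); ‖w_1‖ = 3.0000, so e_1 = (-0.6667, 0.6667, 0.3333).
e_1·w_2 = (-0.6667)·(-1) + 0.6667·(-1) + 0.3333·(-2) = -0.6667.
u_2 = w_2 + 0.6667·e_1 = (-1.4444, -0.5556, -1.7778).
‖u_2‖ = 2.3570, so e_2 = (-0.6128, -0.2357, -0.7542).
e_1·w_3 = (-0.6667)·4 + 0.6667·2 + 0.3333·(-2) = -2.0000; e_2·w_3 = (-0.6128)·4 + (-0.2357)·2 + (-0.7542)·(-2) = -1.4142.
u_3 = w_3 + 2.0000·e_1 + 1.4142·e_2 = (1.8000, 3.0000, -2.4000).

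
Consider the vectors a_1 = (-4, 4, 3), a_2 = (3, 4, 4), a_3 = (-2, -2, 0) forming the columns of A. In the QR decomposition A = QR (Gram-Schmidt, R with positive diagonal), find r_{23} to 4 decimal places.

r_{23} = -2.3747

a_1 = (-4, 4, 3); ‖a_1‖ = 6.4031, so e_1 = (-0.6247, 0.6247, 0.4685).
e_1·a_2 = (-0.6247)·3 + 0.6247·4 + 0.4685·4 = 2.4988.
u_2 = a_2 − 2.4988·e_1 = (4.5610, 2.4390, 2.8293).
‖u_2‖ = 5.8954, so e_2 = (0.7736, 0.4137, 0.4799).
r_{23} = e_2·a_3 = -2.3747.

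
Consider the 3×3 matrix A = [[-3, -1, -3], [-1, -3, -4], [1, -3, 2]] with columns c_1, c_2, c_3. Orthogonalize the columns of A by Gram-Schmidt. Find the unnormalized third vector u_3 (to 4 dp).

u_3 = (1.1400, -1.9000, 1.5200)

c_1 = (-3, -1, 1); ‖c_1‖ = 3.3166, so e_1 = (-0.9045, -0.3015, 0.3015).
e_1·c_2 = (-0.9045)·(-1) + (-0.3015)·(-3) + 0.3015·(-3) = 0.9045.
u_2 = c_2 − 0.9045·e_1 = (-0.1818, -2.7273, -3.2727).
‖u_2‖ = 4.2640, so e_2 = (-0.0426, -0.6396, -0.7675).
e_1·c_3 = (-0.9045)·(-3) + (-0.3015)·(-4) + 0.3015·2 = 4.5227; e_2·c_3 = (-0.0426)·(-3) + (-0.6396)·(-4) + (-0.7675)·2 = 1.1513.
u_3 = c_3 − 4.5227·e_1 − 1.1513·e_2 = (1.1400, -1.9000, 1.5200).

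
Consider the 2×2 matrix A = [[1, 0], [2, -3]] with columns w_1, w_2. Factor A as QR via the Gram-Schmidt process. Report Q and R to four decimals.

Q = [[0.4472, 0.8944], [0.8944, -0.4472]], R = [[2.2361, -2.6833], [0.0000, 1.3416]]

q_1 = w_1/‖w_1‖ = (1, 2)/2.2361 = (0.4472, 0.8944).
r_{12} = q_1·w_2 = -2.6833.
u_2 = w_2 + 2.6833·q_1 = (1.2000, -0.6000).
‖u_2‖ = 1.3416, so q_2 = (0.8944, -0.4472).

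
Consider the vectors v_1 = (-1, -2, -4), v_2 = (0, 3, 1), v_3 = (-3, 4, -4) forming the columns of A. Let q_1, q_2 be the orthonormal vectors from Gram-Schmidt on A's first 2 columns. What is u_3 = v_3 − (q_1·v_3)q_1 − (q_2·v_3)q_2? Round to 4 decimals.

u_3 = (-1.2727, -0.1273, 0.3818)

v_1 = (-1, -2, -4); ‖v_1‖ = 4.5826, so q_1 = (-0.2182, -0.4364, -0.8729).
q_1·v_2 = (-0.2182)·0 + (-0.4364)·3 + (-0.8729)·1 = -2.1822.
u_2 = v_2 + 2.1822·q_1 = (-0.4762, 2.0476, -0.9048).
‖u_2‖ = 2.2887, so q_2 = (-0.2081, 0.8947, -0.3953).
q_1·v_3 = (-0.2182)·(-3) + (-0.4364)·4 + (-0.8729)·(-4) = 2.4004; q_2·v_3 = (-0.2081)·(-3) + 0.8947·4 + (-0.3953)·(-4) = 5.7841.
u_3 = v_3 − 2.4004·q_1 − 5.7841·q_2 = (-1.2727, -0.1273, 0.3818).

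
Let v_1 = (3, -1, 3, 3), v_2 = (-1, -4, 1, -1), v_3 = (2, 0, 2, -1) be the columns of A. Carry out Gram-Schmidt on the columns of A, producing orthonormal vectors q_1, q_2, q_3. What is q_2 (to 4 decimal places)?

q_1 = v_1/‖v_1‖ = (3, -1, 3, 3)/5.2915 = (0.5669, -0.1890, 0.5669, 0.5669).
r_{12} = q_1·v_2 = 0.1890.
u_2 = v_2 − 0.1890·q_1 = (-1.1071, -3.9643, 0.8929, -1.1071).
‖u_2‖ = 4.3548, so q_2 = (-0.2542, -0.9103, 0.2050, -0.2542).

q_2 = (-0.2542, -0.9103, 0.2050, -0.2542)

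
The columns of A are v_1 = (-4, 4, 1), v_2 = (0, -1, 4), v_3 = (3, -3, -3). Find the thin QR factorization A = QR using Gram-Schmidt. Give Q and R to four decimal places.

v_1 = (-4, 4, 1); ‖v_1‖ = 5.7446, so e_1 = (-0.6963, 0.6963, 0.1741).
e_1·v_2 = (-0.6963)·0 + 0.6963·(-1) + 0.1741·4 = 0.0000.
u_2 = v_2 + 0.0000·e_1 = (0.0000, -1.0000, 4.0000).
‖u_2‖ = 4.1231, so e_2 = (0.0000, -0.2425, 0.9701).
e_1·v_3 = (-0.6963)·3 + 0.6963·(-3) + 0.1741·(-3) = -4.7001; e_2·v_3 = 0.0000·3 + (-0.2425)·(-3) + 0.9701·(-3) = -2.1828.
u_3 = v_3 + 4.7001·e_1 + 2.1828·e_2 = (-0.2727, -0.2567, -0.0642).
‖u_3‖ = 0.3800, so e_3 = (-0.7177, -0.6755, -0.1689).

Q = [[-0.6963, 0.0000, -0.7177], [0.6963, -0.2425, -0.6755], [0.1741, 0.9701, -0.1689]], R = [[5.7446, 0.0000, -4.7001], [0.0000, 4.1231, -2.1828], [0.0000, 0.0000, 0.3800]]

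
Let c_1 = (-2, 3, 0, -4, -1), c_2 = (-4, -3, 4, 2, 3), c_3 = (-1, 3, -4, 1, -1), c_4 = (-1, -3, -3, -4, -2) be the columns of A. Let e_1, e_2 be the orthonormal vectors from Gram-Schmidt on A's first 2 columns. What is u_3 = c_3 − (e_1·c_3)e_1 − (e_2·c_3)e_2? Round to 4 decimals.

c_1 = (-2, 3, 0, -4, -1); ‖c_1‖ = 5.4772, so e_1 = (-0.3651, 0.5477, 0.0000, -0.7303, -0.1826).
e_1·c_2 = (-0.3651)·(-4) + 0.5477·(-3) + 0.0000·4 + (-0.7303)·2 + (-0.1826)·3 = -2.1909.
u_2 = c_2 + 2.1909·e_1 = (-4.8000, -1.8000, 4.0000, 0.4000, 2.6000).
‖u_2‖ = 7.0143, so e_2 = (-0.6843, -0.2566, 0.5703, 0.0570, 0.3707).
e_1·c_3 = (-0.3651)·(-1) + 0.5477·3 + 0.0000·(-4) + (-0.7303)·1 + (-0.1826)·(-1) = 1.4606; e_2·c_3 = (-0.6843)·(-1) + (-0.2566)·3 + 0.5703·(-4) + 0.0570·1 + 0.3707·(-1) = -2.6802.
u_3 = c_3 − 1.4606·e_1 + 2.6802·e_2 = (-2.3008, 1.5122, -2.4715, 2.2195, 0.2602).

u_3 = (-2.3008, 1.5122, -2.4715, 2.2195, 0.2602)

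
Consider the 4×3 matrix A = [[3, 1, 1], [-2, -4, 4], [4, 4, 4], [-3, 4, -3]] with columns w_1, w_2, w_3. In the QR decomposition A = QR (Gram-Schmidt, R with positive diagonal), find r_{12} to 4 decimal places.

r_{12} = 2.4333

q_1 = w_1/‖w_1‖ = (3, -2, 4, -3)/6.1644 = (0.4867, -0.3244, 0.6489, -0.4867).
r_{12} = q_1·w_2 = 2.4333.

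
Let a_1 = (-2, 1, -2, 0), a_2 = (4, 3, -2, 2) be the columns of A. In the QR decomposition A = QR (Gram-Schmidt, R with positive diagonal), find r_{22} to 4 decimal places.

a_1 = (-2, 1, -2, 0); ‖a_1‖ = 3.0000, so q_1 = (-0.6667, 0.3333, -0.6667, 0.0000).
q_1·a_2 = (-0.6667)·4 + 0.3333·3 + (-0.6667)·(-2) + 0.0000·2 = -0.3333.
u_2 = a_2 + 0.3333·q_1 = (3.7778, 3.1111, -2.2222, 2.0000).
r_{22} = ‖u_2‖ = 5.7349.

r_{22} = 5.7349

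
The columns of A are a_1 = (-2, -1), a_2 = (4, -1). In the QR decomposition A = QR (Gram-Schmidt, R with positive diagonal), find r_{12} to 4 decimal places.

a_1 = (-2, -1); ‖a_1‖ = 2.2361, so e_1 = (-0.8944, -0.4472).
r_{12} = e_1·a_2 = -3.1305.

r_{12} = -3.1305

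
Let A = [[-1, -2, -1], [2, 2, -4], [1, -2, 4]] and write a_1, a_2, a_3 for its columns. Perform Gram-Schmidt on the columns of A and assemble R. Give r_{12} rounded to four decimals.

a_1 = (-1, 2, 1); ‖a_1‖ = 2.4495, so q_1 = (-0.4082, 0.8165, 0.4082).
r_{12} = q_1·a_2 = 1.6330.

r_{12} = 1.6330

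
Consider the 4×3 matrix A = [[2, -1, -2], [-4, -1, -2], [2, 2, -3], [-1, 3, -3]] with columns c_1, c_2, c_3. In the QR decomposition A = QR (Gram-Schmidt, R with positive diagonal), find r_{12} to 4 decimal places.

r_{12} = 0.6000

c_1 = (2, -4, 2, -1); ‖c_1‖ = 5.0000, so q_1 = (0.4000, -0.8000, 0.4000, -0.2000).
r_{12} = q_1·c_2 = 0.6000.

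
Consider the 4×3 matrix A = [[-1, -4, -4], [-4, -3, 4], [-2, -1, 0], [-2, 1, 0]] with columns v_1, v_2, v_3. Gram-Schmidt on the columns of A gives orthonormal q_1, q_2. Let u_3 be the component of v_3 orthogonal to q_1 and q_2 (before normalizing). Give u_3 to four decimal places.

v_1 = (-1, -4, -2, -2); ‖v_1‖ = 5.0000, so q_1 = (-0.2000, -0.8000, -0.4000, -0.4000).
q_1·v_2 = (-0.2000)·(-4) + (-0.8000)·(-3) + (-0.4000)·(-1) + (-0.4000)·1 = 3.2000.
u_2 = v_2 − 3.2000·q_1 = (-3.3600, -0.4400, 0.2800, 2.2800).
‖u_2‖ = 4.0939, so q_2 = (-0.8207, -0.1075, 0.0684, 0.5569).
q_1·v_3 = (-0.2000)·(-4) + (-0.8000)·4 + (-0.4000)·0 + (-0.4000)·0 = -2.4000; q_2·v_3 = (-0.8207)·(-4) + (-0.1075)·4 + 0.0684·0 + 0.5569·0 = 2.8530.
u_3 = v_3 + 2.4000·q_1 − 2.8530·q_2 = (-2.1384, 2.3866, -1.1551, -2.5489).

u_3 = (-2.1384, 2.3866, -1.1551, -2.5489)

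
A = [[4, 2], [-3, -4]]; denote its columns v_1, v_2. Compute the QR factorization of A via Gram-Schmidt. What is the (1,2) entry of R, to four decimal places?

r_{12} = 4.0000

v_1 = (4, -3); ‖v_1‖ = 5.0000, so q_1 = (0.8000, -0.6000).
r_{12} = q_1·v_2 = 4.0000.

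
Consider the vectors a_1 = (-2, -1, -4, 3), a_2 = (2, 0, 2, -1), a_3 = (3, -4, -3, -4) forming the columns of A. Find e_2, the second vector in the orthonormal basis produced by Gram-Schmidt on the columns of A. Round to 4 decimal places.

e_1 = a_1/‖a_1‖ = (-2, -1, -4, 3)/5.4772 = (-0.3651, -0.1826, -0.7303, 0.5477).
r_{12} = e_1·a_2 = -2.7386.
u_2 = a_2 + 2.7386·e_1 = (1.0000, -0.5000, 0.0000, 0.5000).
‖u_2‖ = 1.2247, so e_2 = (0.8165, -0.4082, 0.0000, 0.4082).

e_2 = (0.8165, -0.4082, 0.0000, 0.4082)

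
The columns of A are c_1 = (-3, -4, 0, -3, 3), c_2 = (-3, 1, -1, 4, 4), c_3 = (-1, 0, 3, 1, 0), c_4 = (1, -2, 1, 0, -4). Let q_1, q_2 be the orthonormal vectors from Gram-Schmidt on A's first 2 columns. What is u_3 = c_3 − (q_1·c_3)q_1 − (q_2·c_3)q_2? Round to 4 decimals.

u_3 = (-0.7500, -0.1382, 3.0943, 0.5899, -0.3443)

c_1 = (-3, -4, 0, -3, 3); ‖c_1‖ = 6.5574, so q_1 = (-0.4575, -0.6100, 0.0000, -0.4575, 0.4575).
q_1·c_2 = (-0.4575)·(-3) + (-0.6100)·1 + 0.0000·(-1) + (-0.4575)·4 + 0.4575·4 = 0.7625.
u_2 = c_2 − 0.7625·q_1 = (-2.6512, 1.4651, -1.0000, 4.3488, 3.6512).
‖u_2‖ = 6.5130, so q_2 = (-0.4071, 0.2250, -0.1535, 0.6677, 0.5606).
q_1·c_3 = (-0.4575)·(-1) + (-0.6100)·0 + 0.0000·3 + (-0.4575)·1 + 0.4575·0 = 0.0000; q_2·c_3 = (-0.4071)·(-1) + 0.2250·0 + (-0.1535)·3 + 0.6677·1 + 0.5606·0 = 0.6142.
u_3 = c_3 + 0.0000·q_1 − 0.6142·q_2 = (-0.7500, -0.1382, 3.0943, 0.5899, -0.3443).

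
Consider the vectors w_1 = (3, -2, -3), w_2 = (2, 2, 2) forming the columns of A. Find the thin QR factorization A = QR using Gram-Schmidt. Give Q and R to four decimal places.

Q = [[0.6396, 0.7581], [-0.4264, 0.4874], [-0.6396, 0.4332]], R = [[4.6904, -0.8528], [0.0000, 3.3575]]

w_1 = (3, -2, -3); ‖w_1‖ = 4.6904, so q_1 = (0.6396, -0.4264, -0.6396).
q_1·w_2 = 0.6396·2 + (-0.4264)·2 + (-0.6396)·2 = -0.8528.
u_2 = w_2 + 0.8528·q_1 = (2.5455, 1.6364, 1.4545).
‖u_2‖ = 3.3575, so q_2 = (0.7581, 0.4874, 0.4332).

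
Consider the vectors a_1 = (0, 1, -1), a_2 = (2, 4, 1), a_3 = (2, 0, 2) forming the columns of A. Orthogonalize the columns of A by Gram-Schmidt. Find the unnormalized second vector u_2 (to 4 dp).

a_1 = (0, 1, -1); ‖a_1‖ = 1.4142, so e_1 = (0.0000, 0.7071, -0.7071).
e_1·a_2 = 0.0000·2 + 0.7071·4 + (-0.7071)·1 = 2.1213.
u_2 = a_2 − 2.1213·e_1 = (2.0000, 2.5000, 2.5000).

u_2 = (2.0000, 2.5000, 2.5000)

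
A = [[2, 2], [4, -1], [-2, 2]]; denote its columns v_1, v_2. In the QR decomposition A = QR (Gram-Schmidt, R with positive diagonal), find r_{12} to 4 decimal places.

v_1 = (2, 4, -2); ‖v_1‖ = 4.8990, so q_1 = (0.4082, 0.8165, -0.4082).
r_{12} = q_1·v_2 = -0.8165.

r_{12} = -0.8165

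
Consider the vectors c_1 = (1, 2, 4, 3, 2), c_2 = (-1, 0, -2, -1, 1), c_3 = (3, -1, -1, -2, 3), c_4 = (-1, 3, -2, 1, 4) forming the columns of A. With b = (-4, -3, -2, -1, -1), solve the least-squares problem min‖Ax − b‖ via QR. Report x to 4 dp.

c_1 = (1, 2, 4, 3, 2); ‖c_1‖ = 5.8310, so q_1 = (0.1715, 0.3430, 0.6860, 0.5145, 0.3430).
q_1·c_2 = 0.1715·(-1) + 0.3430·0 + 0.6860·(-2) + 0.5145·(-1) + 0.3430·1 = -1.7150.
u_2 = c_2 + 1.7150·q_1 = (-0.7059, 0.5882, -0.8235, -0.1176, 1.5882).
‖u_2‖ = 2.0147, so q_2 = (-0.3504, 0.2920, -0.4088, -0.0584, 0.7883).
q_1·c_3 = 0.1715·3 + 0.3430·(-1) + 0.6860·(-1) + 0.5145·(-2) + 0.3430·3 = -0.5145; q_2·c_3 = (-0.3504)·3 + 0.2920·(-1) + (-0.4088)·(-1) + (-0.0584)·(-2) + 0.7883·3 = 1.5475.
u_3 = c_3 + 0.5145·q_1 − 1.5475·q_2 = (3.6304, -1.2754, -0.0145, -1.6449, 1.9565).
‖u_3‖ = 4.6196, so q_3 = (0.7859, -0.2761, -0.0031, -0.3561, 0.4235).
q_1·c_4 = 0.1715·(-1) + 0.3430·3 + 0.6860·(-2) + 0.5145·1 + 0.3430·4 = 1.3720; q_2·c_4 = (-0.3504)·(-1) + 0.2920·3 + (-0.4088)·(-2) + (-0.0584)·1 + 0.7883·4 = 5.1388; q_3·c_4 = 0.7859·(-1) + (-0.2761)·3 + (-0.0031)·(-2) + (-0.3561)·1 + 0.4235·4 = -0.2698.
u_4 = c_4 − 1.3720·q_1 − 5.1388·q_2 + 0.2698·q_3 = (0.7772, 0.9545, -0.8414, 0.4981, -0.4075).
‖u_4‖ = 1.6240, so q_4 = (0.4786, 0.5877, -0.5181, 0.3067, -0.2509).
Qᵀb = (-3.9445, 0.6132, -2.3765, -2.6972).
Back-substitute: x_4 = -2.6972/1.6240 = -1.6609.
x_3 = (-2.3765 + 0.2698·(-1.6609))/4.6196 = -0.6114.
x_2 = (0.6132 − 1.5475·(-0.6114) − 5.1388·(-1.6609))/2.0147 = 5.0104.
x_1 = (-3.9445 + 1.7150·5.0104 + 0.5145·(-0.6114) − 1.3720·(-1.6609))/5.8310 = 1.1340.

x = (1.1340, 5.0104, -0.6114, -1.6609)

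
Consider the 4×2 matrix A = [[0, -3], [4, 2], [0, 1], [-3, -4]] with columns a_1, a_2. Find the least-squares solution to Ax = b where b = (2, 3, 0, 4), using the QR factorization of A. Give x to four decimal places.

a_1 = (0, 4, 0, -3); ‖a_1‖ = 5.0000, so e_1 = (0.0000, 0.8000, 0.0000, -0.6000).
e_1·a_2 = 0.0000·(-3) + 0.8000·2 + 0.0000·1 + (-0.6000)·(-4) = 4.0000.
u_2 = a_2 − 4.0000·e_1 = (-3.0000, -1.2000, 1.0000, -1.6000).
‖u_2‖ = 3.7417, so e_2 = (-0.8018, -0.3207, 0.2673, -0.4276).
Qᵀb = (0.0000, -4.2762).
Back-substitute: x_2 = -4.2762/3.7417 = -1.1429.
x_1 = (0.0000 − 4.0000·(-1.1429))/5.0000 = 0.9143.

x = (0.9143, -1.1429)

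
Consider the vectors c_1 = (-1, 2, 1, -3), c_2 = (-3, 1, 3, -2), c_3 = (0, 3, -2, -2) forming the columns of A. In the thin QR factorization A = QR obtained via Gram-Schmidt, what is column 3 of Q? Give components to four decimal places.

e_3 = (-0.5837, 0.5139, -0.5103, 0.3671)

e_1 = c_1/‖c_1‖ = (-1, 2, 1, -3)/3.8730 = (-0.2582, 0.5164, 0.2582, -0.7746).
r_{12} = e_1·c_2 = 3.6148.
u_2 = c_2 − 3.6148·e_1 = (-2.0667, -0.8667, 2.0667, 0.8000).
‖u_2‖ = 3.1517, so e_2 = (-0.6557, -0.2750, 0.6557, 0.2538).
r_{13} = e_1·c_3 = 2.5820; r_{23} = e_2·c_3 = -2.6441.
u_3 = c_3 − 2.5820·e_1 + 2.6441·e_2 = (-1.0671, 0.9396, -0.9329, 0.6711).
‖u_3‖ = 1.8282, so e_3 = (-0.5837, 0.5139, -0.5103, 0.3671).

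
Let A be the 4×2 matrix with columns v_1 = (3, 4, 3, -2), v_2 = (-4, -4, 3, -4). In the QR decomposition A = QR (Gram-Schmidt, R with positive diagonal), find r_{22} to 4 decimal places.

r_{22} = 7.3359

v_1 = (3, 4, 3, -2); ‖v_1‖ = 6.1644, so q_1 = (0.4867, 0.6489, 0.4867, -0.3244).
q_1·v_2 = 0.4867·(-4) + 0.6489·(-4) + 0.4867·3 + (-0.3244)·(-4) = -1.7844.
u_2 = v_2 + 1.7844·q_1 = (-3.1316, -2.8421, 3.8684, -4.5789).
r_{22} = ‖u_2‖ = 7.3359.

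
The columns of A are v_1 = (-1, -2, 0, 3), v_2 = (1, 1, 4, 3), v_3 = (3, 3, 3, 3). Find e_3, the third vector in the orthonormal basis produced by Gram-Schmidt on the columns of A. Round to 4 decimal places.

e_3 = (0.5727, 0.3818, -0.5727, 0.4454)

e_1 = v_1/‖v_1‖ = (-1, -2, 0, 3)/3.7417 = (-0.2673, -0.5345, 0.0000, 0.8018).
r_{12} = e_1·v_2 = 1.6036.
u_2 = v_2 − 1.6036·e_1 = (1.4286, 1.8571, 4.0000, 1.7143).
‖u_2‖ = 4.9425, so e_2 = (0.2890, 0.3757, 0.8093, 0.3468).
r_{13} = e_1·v_3 = 0.0000; r_{23} = e_2·v_3 = 5.4628.
u_3 = v_3 − 0.0000·e_1 − 5.4628·e_2 = (1.4211, 0.9474, -1.4211, 1.1053).
‖u_3‖ = 2.4815, so e_3 = (0.5727, 0.3818, -0.5727, 0.4454).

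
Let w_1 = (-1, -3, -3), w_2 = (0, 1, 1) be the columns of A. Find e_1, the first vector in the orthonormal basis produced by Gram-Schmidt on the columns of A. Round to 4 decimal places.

w_1 = (-1, -3, -3); ‖w_1‖ = 4.3589, so e_1 = (-0.2294, -0.6882, -0.6882).

e_1 = (-0.2294, -0.6882, -0.6882)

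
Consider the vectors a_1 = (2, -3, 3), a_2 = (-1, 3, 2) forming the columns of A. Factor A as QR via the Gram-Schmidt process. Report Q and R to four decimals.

a_1 = (2, -3, 3); ‖a_1‖ = 4.6904, so e_1 = (0.4264, -0.6396, 0.6396).
e_1·a_2 = 0.4264·(-1) + (-0.6396)·3 + 0.6396·2 = -1.0660.
u_2 = a_2 + 1.0660·e_1 = (-0.5455, 2.3182, 2.6818).
‖u_2‖ = 3.5866, so e_2 = (-0.1521, 0.6463, 0.7477).

Q = [[0.4264, -0.1521], [-0.6396, 0.6463], [0.6396, 0.7477]], R = [[4.6904, -1.0660], [0.0000, 3.5866]]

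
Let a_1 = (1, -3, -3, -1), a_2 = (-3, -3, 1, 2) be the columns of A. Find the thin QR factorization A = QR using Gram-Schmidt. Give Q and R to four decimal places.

Q = [[0.2236, -0.6367], [-0.6708, -0.5949], [-0.6708, 0.2401], [-0.2236, 0.4279]], R = [[4.4721, 0.2236], [0.0000, 4.7906]]

a_1 = (1, -3, -3, -1); ‖a_1‖ = 4.4721, so q_1 = (0.2236, -0.6708, -0.6708, -0.2236).
q_1·a_2 = 0.2236·(-3) + (-0.6708)·(-3) + (-0.6708)·1 + (-0.2236)·2 = 0.2236.
u_2 = a_2 − 0.2236·q_1 = (-3.0500, -2.8500, 1.1500, 2.0500).
‖u_2‖ = 4.7906, so q_2 = (-0.6367, -0.5949, 0.2401, 0.4279).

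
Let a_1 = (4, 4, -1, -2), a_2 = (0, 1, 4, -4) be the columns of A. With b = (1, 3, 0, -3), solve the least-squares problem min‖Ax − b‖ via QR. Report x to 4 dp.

x = (0.5238, 0.3276)

a_1 = (4, 4, -1, -2); ‖a_1‖ = 6.0828, so q_1 = (0.6576, 0.6576, -0.1644, -0.3288).
q_1·a_2 = 0.6576·0 + 0.6576·1 + (-0.1644)·4 + (-0.3288)·(-4) = 1.3152.
u_2 = a_2 − 1.3152·q_1 = (-0.8649, 0.1351, 4.2162, -3.5676).
‖u_2‖ = 5.5920, so q_2 = (-0.1547, 0.0242, 0.7540, -0.6380).
Qᵀb = (3.6168, 1.8318).
Back-substitute: x_2 = 1.8318/5.5920 = 0.3276.
x_1 = (3.6168 − 1.3152·0.3276)/6.0828 = 0.5238.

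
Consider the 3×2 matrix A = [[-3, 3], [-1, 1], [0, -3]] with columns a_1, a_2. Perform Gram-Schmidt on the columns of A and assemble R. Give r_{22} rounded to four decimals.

e_1 = a_1/‖a_1‖ = (-3, -1, 0)/3.1623 = (-0.9487, -0.3162, 0.0000).
r_{12} = e_1·a_2 = -3.1623.
u_2 = a_2 + 3.1623·e_1 = (0.0000, 0.0000, -3.0000).
r_{22} = ‖u_2‖ = 3.0000.

r_{22} = 3.0000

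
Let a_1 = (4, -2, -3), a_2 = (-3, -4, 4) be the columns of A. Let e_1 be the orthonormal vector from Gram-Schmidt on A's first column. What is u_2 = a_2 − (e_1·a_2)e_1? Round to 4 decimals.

u_2 = (-0.7931, -5.1034, 2.3448)

a_1 = (4, -2, -3); ‖a_1‖ = 5.3852, so e_1 = (0.7428, -0.3714, -0.5571).
e_1·a_2 = 0.7428·(-3) + (-0.3714)·(-4) + (-0.5571)·4 = -2.9711.
u_2 = a_2 + 2.9711·e_1 = (-0.7931, -5.1034, 2.3448).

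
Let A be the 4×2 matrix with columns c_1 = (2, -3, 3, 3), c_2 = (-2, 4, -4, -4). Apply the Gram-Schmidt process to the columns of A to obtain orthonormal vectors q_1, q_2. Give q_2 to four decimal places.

q_2 = (0.9333, 0.2074, -0.2074, -0.2074)

c_1 = (2, -3, 3, 3); ‖c_1‖ = 5.5678, so q_1 = (0.3592, -0.5388, 0.5388, 0.5388).
q_1·c_2 = 0.3592·(-2) + (-0.5388)·4 + 0.5388·(-4) + 0.5388·(-4) = -7.1842.
u_2 = c_2 + 7.1842·q_1 = (0.5806, 0.1290, -0.1290, -0.1290).
‖u_2‖ = 0.6222, so q_2 = (0.9333, 0.2074, -0.2074, -0.2074).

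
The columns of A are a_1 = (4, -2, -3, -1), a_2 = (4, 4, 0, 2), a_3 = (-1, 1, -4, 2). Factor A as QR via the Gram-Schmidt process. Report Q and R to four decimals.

q_1 = a_1/‖a_1‖ = (4, -2, -3, -1)/5.4772 = (0.7303, -0.3651, -0.5477, -0.1826).
r_{12} = q_1·a_2 = 1.0954.
u_2 = a_2 − 1.0954·q_1 = (3.2000, 4.4000, 0.6000, 2.2000).
‖u_2‖ = 5.8992, so q_2 = (0.5425, 0.7459, 0.1017, 0.3729).
r_{13} = q_1·a_3 = 0.7303; r_{23} = q_2·a_3 = 0.5425.
u_3 = a_3 − 0.7303·q_1 − 0.5425·q_2 = (-1.8276, 0.8621, -3.6552, 1.9310).
‖u_3‖ = 4.6013, so q_3 = (-0.3972, 0.1874, -0.7944, 0.4197).

Q = [[0.7303, 0.5425, -0.3972], [-0.3651, 0.7459, 0.1874], [-0.5477, 0.1017, -0.7944], [-0.1826, 0.3729, 0.4197]], R = [[5.4772, 1.0954, 0.7303], [0.0000, 5.8992, 0.5425], [0.0000, 0.0000, 4.6013]]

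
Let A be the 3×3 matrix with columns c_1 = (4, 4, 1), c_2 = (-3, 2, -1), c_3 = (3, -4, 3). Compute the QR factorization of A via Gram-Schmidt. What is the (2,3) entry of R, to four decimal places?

r_{23} = -5.5376

e_1 = c_1/‖c_1‖ = (4, 4, 1)/5.7446 = (0.6963, 0.6963, 0.1741).
r_{12} = e_1·c_2 = -0.8704.
u_2 = c_2 + 0.8704·e_1 = (-2.3939, 2.6061, -0.8485).
‖u_2‖ = 3.6390, so e_2 = (-0.6579, 0.7161, -0.2332).
r_{23} = e_2·c_3 = -5.5376.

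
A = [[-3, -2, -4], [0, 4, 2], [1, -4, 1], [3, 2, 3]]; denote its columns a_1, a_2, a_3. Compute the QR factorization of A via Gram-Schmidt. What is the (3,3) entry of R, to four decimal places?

e_1 = a_1/‖a_1‖ = (-3, 0, 1, 3)/4.3589 = (-0.6882, 0.0000, 0.2294, 0.6882).
r_{12} = e_1·a_2 = 1.8353.
u_2 = a_2 − 1.8353·e_1 = (-0.7368, 4.0000, -4.4211, 0.7368).
‖u_2‖ = 6.0524, so e_2 = (-0.1217, 0.6609, -0.7305, 0.1217).
r_{13} = e_1·a_3 = 5.0471; r_{23} = e_2·a_3 = 1.4435.
u_3 = a_3 − 5.0471·e_1 − 1.4435·e_2 = (-0.3506, 1.0460, 0.8966, -0.6494).
r_{33} = ‖u_3‖ = 1.5629.

r_{33} = 1.5629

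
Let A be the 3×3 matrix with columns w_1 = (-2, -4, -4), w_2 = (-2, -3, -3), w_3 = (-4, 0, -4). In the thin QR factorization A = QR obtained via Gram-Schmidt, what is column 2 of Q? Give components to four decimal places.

e_1 = w_1/‖w_1‖ = (-2, -4, -4)/6.0000 = (-0.3333, -0.6667, -0.6667).
r_{12} = e_1·w_2 = 4.6667.
u_2 = w_2 − 4.6667·e_1 = (-0.4444, 0.1111, 0.1111).
‖u_2‖ = 0.4714, so e_2 = (-0.9428, 0.2357, 0.2357).

e_2 = (-0.9428, 0.2357, 0.2357)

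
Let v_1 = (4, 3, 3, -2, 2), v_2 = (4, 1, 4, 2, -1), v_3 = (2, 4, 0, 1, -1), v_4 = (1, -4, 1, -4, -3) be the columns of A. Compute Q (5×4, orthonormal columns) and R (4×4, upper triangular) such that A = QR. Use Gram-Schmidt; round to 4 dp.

v_1 = (4, 3, 3, -2, 2); ‖v_1‖ = 6.4807, so e_1 = (0.6172, 0.4629, 0.4629, -0.3086, 0.3086).
e_1·v_2 = 0.6172·4 + 0.4629·1 + 0.4629·4 + (-0.3086)·2 + 0.3086·(-1) = 3.8576.
u_2 = v_2 − 3.8576·e_1 = (1.6190, -0.7857, 2.2143, 3.1905, -2.1905).
‖u_2‖ = 4.8082, so e_2 = (0.3367, -0.1634, 0.4605, 0.6635, -0.4556).
e_1·v_3 = 0.6172·2 + 0.4629·4 + 0.4629·0 + (-0.3086)·1 + 0.3086·(-1) = 2.4689; e_2·v_3 = 0.3367·2 + (-0.1634)·4 + 0.4605·0 + 0.6635·1 + (-0.4556)·(-1) = 1.1389.
u_3 = v_3 − 2.4689·e_1 − 1.1389·e_2 = (0.0927, 3.0433, -1.6674, 1.0062, -1.2430).
‖u_3‖ = 3.8220, so e_3 = (0.0243, 0.7962, -0.4363, 0.2633, -0.3252).
e_1·v_4 = 0.6172·1 + 0.4629·(-4) + 0.4629·1 + (-0.3086)·(-4) + 0.3086·(-3) = -0.4629; e_2·v_4 = 0.3367·1 + (-0.1634)·(-4) + 0.4605·1 + 0.6635·(-4) + (-0.4556)·(-3) = 0.1634; e_3·v_4 = 0.0243·1 + 0.7962·(-4) + (-0.4363)·1 + 0.2633·(-4) + (-0.3252)·(-3) = -3.6743.
u_4 = v_4 + 0.4629·e_1 − 0.1634·e_2 + 3.6743·e_3 = (1.3198, -0.8333, -0.4639, -3.2840, -3.9777).
‖u_4‖ = 5.4091, so e_4 = (0.2440, -0.1541, -0.0858, -0.6071, -0.7354).

Q = [[0.6172, 0.3367, 0.0243, 0.2440], [0.4629, -0.1634, 0.7962, -0.1541], [0.4629, 0.4605, -0.4363, -0.0858], [-0.3086, 0.6635, 0.2633, -0.6071], [0.3086, -0.4556, -0.3252, -0.7354]], R = [[6.4807, 3.8576, 2.4689, -0.4629], [0.0000, 4.8082, 1.1389, 0.1634], [0.0000, 0.0000, 3.8220, -3.6743], [0.0000, 0.0000, 0.0000, 5.4091]]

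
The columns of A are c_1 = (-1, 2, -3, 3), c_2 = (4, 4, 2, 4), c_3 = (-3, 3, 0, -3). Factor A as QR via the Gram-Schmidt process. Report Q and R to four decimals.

Q = [[-0.2085, 0.6424, -0.3846], [0.4170, 0.4535, 0.7736], [-0.6255, 0.4787, 0.1699], [0.6255, 0.3905, -0.4740]], R = [[4.7958, 2.0851, 0.0000], [0.0000, 6.9031, -1.7384], [0.0000, 0.0000, 4.8967]]

c_1 = (-1, 2, -3, 3); ‖c_1‖ = 4.7958, so e_1 = (-0.2085, 0.4170, -0.6255, 0.6255).
e_1·c_2 = (-0.2085)·4 + 0.4170·4 + (-0.6255)·2 + 0.6255·4 = 2.0851.
u_2 = c_2 − 2.0851·e_1 = (4.4348, 3.1304, 3.3043, 2.6957).
‖u_2‖ = 6.9031, so e_2 = (0.6424, 0.4535, 0.4787, 0.3905).
e_1·c_3 = (-0.2085)·(-3) + 0.4170·3 + (-0.6255)·0 + 0.6255·(-3) = 0.0000; e_2·c_3 = 0.6424·(-3) + 0.4535·3 + 0.4787·0 + 0.3905·(-3) = -1.7384.
u_3 = c_3 + 0.0000·e_1 + 1.7384·e_2 = (-1.8832, 3.7883, 0.8321, -2.3212).
‖u_3‖ = 4.8967, so e_3 = (-0.3846, 0.7736, 0.1699, -0.4740).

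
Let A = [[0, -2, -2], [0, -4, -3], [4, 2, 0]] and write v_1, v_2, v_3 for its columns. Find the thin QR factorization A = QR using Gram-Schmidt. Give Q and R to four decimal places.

v_1 = (0, 0, 4); ‖v_1‖ = 4.0000, so e_1 = (0.0000, 0.0000, 1.0000).
e_1·v_2 = 0.0000·(-2) + 0.0000·(-4) + 1.0000·2 = 2.0000.
u_2 = v_2 − 2.0000·e_1 = (-2.0000, -4.0000, 0.0000).
‖u_2‖ = 4.4721, so e_2 = (-0.4472, -0.8944, 0.0000).
e_1·v_3 = 0.0000·(-2) + 0.0000·(-3) + 1.0000·0 = 0.0000; e_2·v_3 = (-0.4472)·(-2) + (-0.8944)·(-3) + 0.0000·0 = 3.5777.
u_3 = v_3 + 0.0000·e_1 − 3.5777·e_2 = (-0.4000, 0.2000, 0.0000).
‖u_3‖ = 0.4472, so e_3 = (-0.8944, 0.4472, 0.0000).

Q = [[0.0000, -0.4472, -0.8944], [0.0000, -0.8944, 0.4472], [1.0000, 0.0000, 0.0000]], R = [[4.0000, 2.0000, 0.0000], [0.0000, 4.4721, 3.5777], [0.0000, 0.0000, 0.4472]]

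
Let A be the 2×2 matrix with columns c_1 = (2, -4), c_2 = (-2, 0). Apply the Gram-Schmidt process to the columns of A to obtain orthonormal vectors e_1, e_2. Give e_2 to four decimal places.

e_2 = (-0.8944, -0.4472)

c_1 = (2, -4); ‖c_1‖ = 4.4721, so e_1 = (0.4472, -0.8944).
e_1·c_2 = 0.4472·(-2) + (-0.8944)·0 = -0.8944.
u_2 = c_2 + 0.8944·e_1 = (-1.6000, -0.8000).
‖u_2‖ = 1.7889, so e_2 = (-0.8944, -0.4472).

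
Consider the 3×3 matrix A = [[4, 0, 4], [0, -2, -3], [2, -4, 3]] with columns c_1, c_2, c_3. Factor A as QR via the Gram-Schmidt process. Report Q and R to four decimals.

Q = [[0.8944, 0.3904, -0.2182], [0.0000, -0.4880, -0.8729], [0.4472, -0.7807, 0.4364]], R = [[4.4721, -1.7889, 4.9193], [0.0000, 4.0988, 0.6831], [0.0000, 0.0000, 3.0551]]

q_1 = c_1/‖c_1‖ = (4, 0, 2)/4.4721 = (0.8944, 0.0000, 0.4472).
r_{12} = q_1·c_2 = -1.7889.
u_2 = c_2 + 1.7889·q_1 = (1.6000, -2.0000, -3.2000).
‖u_2‖ = 4.0988, so q_2 = (0.3904, -0.4880, -0.7807).
r_{13} = q_1·c_3 = 4.9193; r_{23} = q_2·c_3 = 0.6831.
u_3 = c_3 − 4.9193·q_1 − 0.6831·q_2 = (-0.6667, -2.6667, 1.3333).
‖u_3‖ = 3.0551, so q_3 = (-0.2182, -0.8729, 0.4364).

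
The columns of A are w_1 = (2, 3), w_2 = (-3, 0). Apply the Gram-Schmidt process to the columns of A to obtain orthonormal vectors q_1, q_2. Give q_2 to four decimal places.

w_1 = (2, 3); ‖w_1‖ = 3.6056, so q_1 = (0.5547, 0.8321).
q_1·w_2 = 0.5547·(-3) + 0.8321·0 = -1.6641.
u_2 = w_2 + 1.6641·q_1 = (-2.0769, 1.3846).
‖u_2‖ = 2.4962, so q_2 = (-0.8321, 0.5547).

q_2 = (-0.8321, 0.5547)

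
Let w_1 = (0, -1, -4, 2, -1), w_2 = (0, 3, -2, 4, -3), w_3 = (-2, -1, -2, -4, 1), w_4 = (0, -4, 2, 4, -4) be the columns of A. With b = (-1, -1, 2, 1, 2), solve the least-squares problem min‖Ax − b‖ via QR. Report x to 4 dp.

e_1 = w_1/‖w_1‖ = (0, -1, -4, 2, -1)/4.6904 = (0.0000, -0.2132, -0.8528, 0.4264, -0.2132).
r_{12} = e_1·w_2 = 3.4112.
u_2 = w_2 − 3.4112·e_1 = (0.0000, 3.7273, 0.9091, 2.5455, -2.2727).
‖u_2‖ = 5.1346, so e_2 = (0.0000, 0.7259, 0.1771, 0.4957, -0.4426).
r_{13} = e_1·w_3 = 0.0000; r_{23} = e_2·w_3 = -3.5057.
u_3 = w_3 − 0.0000·e_1 + 3.5057·e_2 = (-2.0000, 1.5448, -1.3793, -2.2621, -0.5517).
‖u_3‖ = 3.7027, so e_3 = (-0.5401, 0.4172, -0.3725, -0.6109, -0.1490).
r_{14} = e_1·w_4 = 1.7056; r_{24} = e_2·w_4 = 1.2040; r_{34} = e_3·w_4 = -4.2615.
u_4 = w_4 − 1.7056·e_1 − 1.2040·e_2 + 4.2615·e_3 = (-2.3018, -2.7324, 1.6539, 0.0724, -3.7384).
‖u_4‖ = 5.4296, so e_4 = (-0.4239, -0.5032, 0.3046, 0.0133, -0.6885).
Qᵀb = (-1.4924, -0.7613, -1.5310, 0.1727).
Back-substitute: x_4 = 0.1727/5.4296 = 0.0318.
x_3 = (-1.5310 + 4.2615·0.0318)/3.7027 = -0.3769.
x_2 = (-0.7613 + 3.5057·(-0.3769) − 1.2040·0.0318)/5.1346 = -0.4130.
x_1 = (-1.4924 − 3.4112·(-0.4130) − 0.0000·(-0.3769) − 1.7056·0.0318)/4.6904 = -0.0293.

x = (-0.0293, -0.4130, -0.3769, 0.0318)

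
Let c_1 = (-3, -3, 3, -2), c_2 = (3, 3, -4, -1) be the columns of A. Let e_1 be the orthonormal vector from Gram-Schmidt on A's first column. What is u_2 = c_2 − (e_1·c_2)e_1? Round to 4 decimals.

c_1 = (-3, -3, 3, -2); ‖c_1‖ = 5.5678, so e_1 = (-0.5388, -0.5388, 0.5388, -0.3592).
e_1·c_2 = (-0.5388)·3 + (-0.5388)·3 + 0.5388·(-4) + (-0.3592)·(-1) = -5.0289.
u_2 = c_2 + 5.0289·e_1 = (0.2903, 0.2903, -1.2903, -2.8065).

u_2 = (0.2903, 0.2903, -1.2903, -2.8065)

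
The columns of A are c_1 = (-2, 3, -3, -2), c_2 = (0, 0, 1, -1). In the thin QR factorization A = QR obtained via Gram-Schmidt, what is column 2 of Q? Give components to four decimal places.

c_1 = (-2, 3, -3, -2); ‖c_1‖ = 5.0990, so q_1 = (-0.3922, 0.5883, -0.5883, -0.3922).
q_1·c_2 = (-0.3922)·0 + 0.5883·0 + (-0.5883)·1 + (-0.3922)·(-1) = -0.1961.
u_2 = c_2 + 0.1961·q_1 = (-0.0769, 0.1154, 0.8846, -1.0769).
‖u_2‖ = 1.4005, so q_2 = (-0.0549, 0.0824, 0.6316, -0.7689).

q_2 = (-0.0549, 0.0824, 0.6316, -0.7689)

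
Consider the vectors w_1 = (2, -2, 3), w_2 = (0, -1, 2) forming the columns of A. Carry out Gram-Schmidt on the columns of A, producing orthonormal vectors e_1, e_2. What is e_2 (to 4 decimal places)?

e_2 = (-0.8468, -0.0529, 0.5293)

w_1 = (2, -2, 3); ‖w_1‖ = 4.1231, so e_1 = (0.4851, -0.4851, 0.7276).
e_1·w_2 = 0.4851·0 + (-0.4851)·(-1) + 0.7276·2 = 1.9403.
u_2 = w_2 − 1.9403·e_1 = (-0.9412, -0.0588, 0.5882).
‖u_2‖ = 1.1114, so e_2 = (-0.8468, -0.0529, 0.5293).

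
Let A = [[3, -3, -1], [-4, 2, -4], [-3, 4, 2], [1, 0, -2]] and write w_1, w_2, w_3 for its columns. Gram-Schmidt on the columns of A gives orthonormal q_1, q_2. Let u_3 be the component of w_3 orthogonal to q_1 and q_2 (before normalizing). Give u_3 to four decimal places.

q_1 = w_1/‖w_1‖ = (3, -4, -3, 1)/5.9161 = (0.5071, -0.6761, -0.5071, 0.1690).
r_{12} = q_1·w_2 = -4.9019.
u_2 = w_2 + 4.9019·q_1 = (-0.5143, -1.3143, 1.5143, 0.8286).
‖u_2‖ = 2.2297, so q_2 = (-0.2307, -0.5895, 0.6792, 0.3716).
r_{13} = q_1·w_3 = 0.8452; r_{23} = q_2·w_3 = 3.2035.
u_3 = w_3 − 0.8452·q_1 − 3.2035·q_2 = (-0.6897, -1.5402, 0.2529, -3.3333).

u_3 = (-0.6897, -1.5402, 0.2529, -3.3333)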